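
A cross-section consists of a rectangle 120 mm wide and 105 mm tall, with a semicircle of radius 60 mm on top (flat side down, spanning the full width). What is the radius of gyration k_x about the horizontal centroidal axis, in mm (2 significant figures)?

Break the section into simple shapes (no overlaps), measuring from the bottom-left corner of the bounding box.
Rectangular body: 120 × 105, A = 12 600 mm², y = 52.5 mm, Ī = 11 576 250 mm⁴.
Semicircular cap: semicircle r = 60, A = 5 655 mm², y = 130.5 mm, Ī = 1 422 450 mm⁴.
Centroid: ȳ = ΣA·y / ΣA = 76.65 mm.
Transfer each piece to the horizontal centroidal axis using Ī + A·d² with d = y − 76.65:
  rectangular body: d = -24.15 mm → contributes +18 925 703 mm⁴
  semicircular cap: d = 53.81 mm → contributes +17 798 274 mm⁴
Total I = 36 723 977 mm⁴.
Radius of gyration: k = √(I/A) = √(36 723 977 / 18 255) = 44.85 mm.

k_x ≈ 45 mm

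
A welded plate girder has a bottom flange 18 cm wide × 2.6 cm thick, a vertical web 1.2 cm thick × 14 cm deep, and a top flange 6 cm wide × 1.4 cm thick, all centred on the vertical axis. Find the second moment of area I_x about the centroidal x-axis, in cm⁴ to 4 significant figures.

I_x ≈ 2568 cm⁴

Break the section into simple shapes (no overlaps), measuring from the bottom-left corner of the bounding box.
Bottom plate: 18 × 2.6, A = 46.8 cm², y = 1.3 cm, Ī = 26.364 cm⁴.
Web plate: 1.2 × 14, A = 16.8 cm², y = 9.6 cm, Ī = 274.4 cm⁴.
Top plate: 6 × 1.4, A = 8.4 cm², y = 17.3 cm, Ī = 1.372 cm⁴.
Centroid: ȳ = ΣA·y / ΣA = 5.10333 cm.
Transfer each piece to the centroidal x-axis using Ī + A·d² with d = y − 5.10333:
  bottom plate: d = -3.80333 cm → contributes +703.342 cm⁴
  web plate: d = 4.49667 cm → contributes +614.096 cm⁴
  top plate: d = 12.1967 cm → contributes +1250.94 cm⁴
Total I = 2568.38 cm⁴.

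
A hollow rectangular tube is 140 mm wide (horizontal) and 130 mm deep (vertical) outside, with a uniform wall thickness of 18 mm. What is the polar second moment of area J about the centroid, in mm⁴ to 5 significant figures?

Break the section into simple shapes (no overlaps), measuring from the bottom-left corner of the bounding box.
Outer rectangle: 140 × 130, A = 18 200 mm², y = 65 mm, Ī = 25 631 667 mm⁴.
Inner void (subtracted): 104 × 94, A = 9 776 mm², y = 65 mm, Ī = 7 198 395 mm⁴.
By symmetry the centroid is at mid-height, ȳ = 65 mm.
All pieces are centred on the centroidal x-axis, so I = ΣĪ (holes subtracted) = 18 433 272 mm⁴.
Repeating about the centroidal y-axis gives I_y = 20 915 232 mm⁴.
Polar second moment: J = I_x + I_y = 39 348 504 mm⁴.

J ≈ 3.9349 × 10⁷ mm⁴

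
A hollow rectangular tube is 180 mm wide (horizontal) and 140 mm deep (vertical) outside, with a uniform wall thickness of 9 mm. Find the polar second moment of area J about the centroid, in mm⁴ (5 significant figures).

J ≈ 4.1462 × 10⁷ mm⁴

Split into non-overlapping primitives; take the origin at the lower-left of the bounding box.
Outer rectangle: 180 × 140, A = 25 200 mm², y = 70 mm, Ī = 41 160 000 mm⁴.
Inner void (subtracted): 162 × 122, A = 19 764 mm², y = 70 mm, Ī = 24 513 948 mm⁴.
By symmetry the centroid is at mid-height, ȳ = 70 mm.
All pieces are centred on the centroidal x-axis, so I = ΣĪ (holes subtracted) = 16 646 052 mm⁴.
Repeating about the centroidal y-axis gives I_y = 24 816 132 mm⁴.
Polar second moment: J = I_x + I_y = 41 462 184 mm⁴.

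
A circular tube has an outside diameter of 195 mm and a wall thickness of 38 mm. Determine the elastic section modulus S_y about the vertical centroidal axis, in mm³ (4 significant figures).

S_y ≈ 6.270 × 10⁵ mm³

Break the section into simple shapes (no overlaps), measuring from the bottom-left corner of the bounding box.
Outer circle: ⌀195, A = 29864.8 mm², x = 97.5 mm, Ī = 70 975 481 mm⁴.
Bore (subtracted): ⌀119, A = 11 122 mm², x = 97.5 mm, Ī = 9 843 686 mm⁴.
By symmetry the centroid is at mid-width, x̄ = 97.5 mm.
All pieces are centred on the vertical centroidal axis, so I = ΣĪ (holes subtracted) = 61 131 795 mm⁴.
Extreme fibre distance c = 97.5 mm; S = I/c = 626 993 mm³.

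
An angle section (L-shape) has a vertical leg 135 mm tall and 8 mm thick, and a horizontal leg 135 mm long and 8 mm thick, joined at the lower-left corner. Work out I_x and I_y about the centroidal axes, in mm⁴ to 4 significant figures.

I_x ≈ 3.757 × 10⁶ mm⁴, I_y ≈ 3.757 × 10⁶ mm⁴

Split into non-overlapping primitives; take the origin at the lower-left of the bounding box.
Vertical leg: 8 × 135, A = 1 080 mm², y = 67.5 mm, Ī = 1 640 250 mm⁴.
Horizontal leg (remainder): 127 × 8, A = 1 016 mm², y = 4 mm, Ī = 5418.67 mm⁴.
Centroid: ȳ = ΣA·y / ΣA = 36.7195 mm.
Transfer each piece to the centroidal x-axis using Ī + A·d² with d = y − 36.7195:
  vertical leg: d = 30.7805 mm → contributes +2 663 487 mm⁴
  horizontal leg (remainder): d = -32.7195 mm → contributes +1 093 111 mm⁴
Total I = 3 756 598 mm⁴.
For the y-axis: x̄ = 36.7195 mm.
Repeating about the centroidal y-axis gives I_y = 3 756 598 mm⁴.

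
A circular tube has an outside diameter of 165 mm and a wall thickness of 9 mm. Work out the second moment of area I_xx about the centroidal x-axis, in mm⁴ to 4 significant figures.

I_xx ≈ 1.346 × 10⁷ mm⁴

Treat the section as a set of non-overlapping primitives; coordinates are from the bounding-box lower-left.
Outer circle: ⌀165, A = 21382.5 mm², y = 82.5 mm, Ī = 36 383 601 mm⁴.
Bore (subtracted): ⌀147, A = 16971.7 mm², y = 82.5 mm, Ī = 22 921 300 mm⁴.
By symmetry the centroid is at mid-height, ȳ = 82.5 mm.
All pieces are centred on the centroidal x-axis, so I = ΣĪ (holes subtracted) = 13 462 301 mm⁴.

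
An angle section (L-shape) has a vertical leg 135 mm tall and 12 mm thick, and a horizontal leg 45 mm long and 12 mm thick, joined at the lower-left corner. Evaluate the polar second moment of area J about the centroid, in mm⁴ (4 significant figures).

J ≈ 3.885 × 10⁶ mm⁴

Break the section into simple shapes (no overlaps), measuring from the bottom-left corner of the bounding box.
Vertical leg: 12 × 135, A = 1 620 mm², y = 67.5 mm, Ī = 2 460 375 mm⁴.
Horizontal leg (remainder): 33 × 12, A = 396 mm², y = 6 mm, Ī = 4 752 mm⁴.
Centroid: ȳ = ΣA·y / ΣA = 55.4196 mm.
Transfer each piece to the centroidal x-axis using Ī + A·d² with d = y − 55.4196:
  vertical leg: d = 12.0804 mm → contributes +2 696 790 mm⁴
  horizontal leg (remainder): d = -49.4196 mm → contributes +971 903 mm⁴
Total I = 3 668 693 mm⁴.
For the y-axis: x̄ = 10.4196 mm.
Repeating about the centroidal y-axis gives I_y = 216 473 mm⁴.
Polar second moment: J = I_x + I_y = 3 885 166 mm⁴.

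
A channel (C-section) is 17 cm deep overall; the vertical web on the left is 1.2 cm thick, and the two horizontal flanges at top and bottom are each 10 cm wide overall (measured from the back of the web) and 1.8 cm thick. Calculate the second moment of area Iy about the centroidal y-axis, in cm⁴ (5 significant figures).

Break the section into simple shapes (no overlaps), measuring from the bottom-left corner of the bounding box.
Web: 1.2 × 17, A = 20.4 cm², x = 0.6 cm, Ī = 2.448 cm⁴.
Top flange (beyond web): 8.8 × 1.8, A = 15.84 cm², x = 5.6 cm, Ī = 102.2208 cm⁴.
Bottom flange (beyond web): 8.8 × 1.8, A = 15.84 cm², x = 5.6 cm, Ī = 102.2208 cm⁴.
Centroid: x̄ = ΣA·x / ΣA = 3.641475 cm.
Transfer each piece to the centroidal y-axis using Ī + A·d² with d = x − 3.641475:
  web: d = -3.041475 cm → contributes +191.1596 cm⁴
  top flange (beyond web): d = 1.958525 cm → contributes +162.9802 cm⁴
  bottom flange (beyond web): d = 1.958525 cm → contributes +162.9802 cm⁴
Total I = 517.12 cm⁴.

Iy ≈ 517.12 cm⁴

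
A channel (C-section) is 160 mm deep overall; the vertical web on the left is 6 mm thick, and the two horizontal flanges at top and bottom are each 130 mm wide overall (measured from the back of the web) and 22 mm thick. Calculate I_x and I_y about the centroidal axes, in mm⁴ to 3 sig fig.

I_x ≈ 2.82 × 10⁷ mm⁴, I_y ≈ 1.04 × 10⁷ mm⁴

Decompose the section into non-overlapping parts with the origin at the bottom-left of its bounding rectangle.
Web: 6 × 160, A = 960 mm², y = 80 mm, Ī = 2 048 000 mm⁴.
Top flange (beyond web): 124 × 22, A = 2 728 mm², y = 149 mm, Ī = 110 029 mm⁴.
Bottom flange (beyond web): 124 × 22, A = 2 728 mm², y = 11 mm, Ī = 110 029 mm⁴.
By symmetry the centroid is at mid-height, ȳ = 80 mm.
Transfer each piece to the centroidal x-axis using Ī + A·d² with d = y − 80:
  web: d = 0 mm → contributes +2 048 000 mm⁴
  top flange (beyond web): d = 69 mm → contributes +13 098 037 mm⁴
  bottom flange (beyond web): d = -69 mm → contributes +13 098 037 mm⁴
Total I = 28 244 075 mm⁴.
For the y-axis: x̄ = 58.274 mm.
Repeating about the centroidal y-axis gives I_y = 10 442 952 mm⁴.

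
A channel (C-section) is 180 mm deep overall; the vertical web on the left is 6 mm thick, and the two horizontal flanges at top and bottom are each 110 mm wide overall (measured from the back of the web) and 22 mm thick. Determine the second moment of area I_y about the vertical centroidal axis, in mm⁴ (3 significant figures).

Break the section into simple shapes (no overlaps), measuring from the bottom-left corner of the bounding box.
Web: 6 × 180, A = 1 080 mm², x = 3 mm, Ī = 3 240 mm⁴.
Top flange (beyond web): 104 × 22, A = 2 288 mm², x = 58 mm, Ī = 2 062 251 mm⁴.
Bottom flange (beyond web): 104 × 22, A = 2 288 mm², x = 58 mm, Ī = 2 062 251 mm⁴.
Centroid: x̄ = ΣA·x / ΣA = 47.498 mm.
Transfer each piece to the vertical centroidal axis using Ī + A·d² with d = x − 47.498:
  web: d = -44.498 mm → contributes +2 141 706 mm⁴
  top flange (beyond web): d = 10.502 mm → contributes +2 314 605 mm⁴
  bottom flange (beyond web): d = 10.502 mm → contributes +2 314 605 mm⁴
Total I = 6 770 915 mm⁴.

I_y ≈ 6.77 × 10⁶ mm⁴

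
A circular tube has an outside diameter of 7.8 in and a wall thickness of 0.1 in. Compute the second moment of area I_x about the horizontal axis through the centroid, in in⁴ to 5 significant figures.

Treat the section as a set of non-overlapping primitives; coordinates are from the bounding-box lower-left.
Outer circle: ⌀7.8, A = 47.78362 in², y = 3.9 in, Ī = 181.6972 in⁴.
Bore (subtracted): ⌀7.6, A = 45.3646 in², y = 3.9 in, Ī = 163.7662 in⁴.
By symmetry the centroid is at mid-height, ȳ = 3.9 in.
All pieces are centred on the horizontal axis through the centroid, so I = ΣĪ (holes subtracted) = 17.93103 in⁴.

I_x ≈ 17.931 in⁴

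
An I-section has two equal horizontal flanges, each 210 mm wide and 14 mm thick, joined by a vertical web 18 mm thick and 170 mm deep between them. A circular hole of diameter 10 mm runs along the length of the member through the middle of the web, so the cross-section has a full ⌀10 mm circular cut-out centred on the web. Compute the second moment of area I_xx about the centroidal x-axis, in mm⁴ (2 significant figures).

Break the section into simple shapes (no overlaps), measuring from the bottom-left corner of the bounding box.
Bottom flange: 210 × 14, A = 2 940 mm², y = 7 mm, Ī = 48 020 mm⁴.
Web: 18 × 170, A = 3 060 mm², y = 99 mm, Ī = 7 369 500 mm⁴.
Top flange: 210 × 14, A = 2 940 mm², y = 191 mm, Ī = 48 020 mm⁴.
Hole (subtracted): ⌀10, A = 78.54 mm², y = 99 mm, Ī = 490.9 mm⁴.
By symmetry the centroid is at mid-height, ȳ = 99 mm.
Transfer each piece to the centroidal x-axis using Ī + A·d² with d = y − 99:
  bottom flange: d = -92 mm → contributes +24 932 180 mm⁴
  web: d = 0 mm → contributes +7 369 500 mm⁴
  top flange: d = 92 mm → contributes +24 932 180 mm⁴
  hole: d = 0 mm → contributes −490.9 mm⁴
Total I = 57 233 369 mm⁴.

I_xx ≈ 5.7 × 10⁷ mm⁴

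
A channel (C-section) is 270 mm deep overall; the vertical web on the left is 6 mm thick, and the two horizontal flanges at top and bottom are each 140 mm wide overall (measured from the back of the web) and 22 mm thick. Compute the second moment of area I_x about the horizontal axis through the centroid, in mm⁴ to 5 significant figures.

I_x ≈ 1.0074 × 10⁸ mm⁴

Split into non-overlapping primitives; take the origin at the lower-left of the bounding box.
Web: 6 × 270, A = 1 620 mm², y = 135 mm, Ī = 9 841 500 mm⁴.
Top flange (beyond web): 134 × 22, A = 2 948 mm², y = 259 mm, Ī = 118902.7 mm⁴.
Bottom flange (beyond web): 134 × 22, A = 2 948 mm², y = 11 mm, Ī = 118902.7 mm⁴.
By symmetry the centroid is at mid-height, ȳ = 135 mm.
Transfer each piece to the horizontal axis through the centroid using Ī + A·d² with d = y − 135:
  web: d = 0 mm → contributes +9 841 500 mm⁴
  top flange (beyond web): d = 124 mm → contributes +45 447 351 mm⁴
  bottom flange (beyond web): d = -124 mm → contributes +45 447 351 mm⁴
Total I = 100 736 201 mm⁴.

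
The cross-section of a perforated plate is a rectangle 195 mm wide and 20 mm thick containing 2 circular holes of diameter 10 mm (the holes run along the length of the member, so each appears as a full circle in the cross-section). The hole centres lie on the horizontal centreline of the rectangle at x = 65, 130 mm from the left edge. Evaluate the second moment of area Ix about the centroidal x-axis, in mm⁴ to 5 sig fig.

Ix ≈ 1.2902 × 10⁵ mm⁴

Split into non-overlapping primitives; take the origin at the lower-left of the bounding box.
Plate: 195 × 20, A = 3 900 mm², y = 10 mm, Ī = 130 000 mm⁴.
Hole 1 (subtracted): ⌀10, A = 78.53982 mm², y = 10 mm, Ī = 490.8739 mm⁴.
Hole 2 (subtracted): ⌀10, A = 78.53982 mm², y = 10 mm, Ī = 490.8739 mm⁴.
By symmetry the centroid is at mid-height, ȳ = 10 mm.
All pieces are centred on the centroidal x-axis, so I = ΣĪ (holes subtracted) = 129018.3 mm⁴.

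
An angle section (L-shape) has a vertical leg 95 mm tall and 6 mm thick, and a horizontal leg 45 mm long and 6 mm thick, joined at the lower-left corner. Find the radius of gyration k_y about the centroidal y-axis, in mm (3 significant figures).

k_y ≈ 12.0 mm

Break the section into simple shapes (no overlaps), measuring from the bottom-left corner of the bounding box.
Vertical leg: 6 × 95, A = 570 mm², x = 3 mm, Ī = 1 710 mm⁴.
Horizontal leg (remainder): 39 × 6, A = 234 mm², x = 25.5 mm, Ī = 29 660 mm⁴.
Centroid: x̄ = ΣA·x / ΣA = 9.5485 mm.
Transfer each piece to the centroidal y-axis using Ī + A·d² with d = x − 9.5485:
  vertical leg: d = -6.5485 mm → contributes +26 153 mm⁴
  horizontal leg (remainder): d = 15.951 mm → contributes +89 201 mm⁴
Total I = 115 354 mm⁴.
Radius of gyration: k = √(I/A) = √(115 354 / 804) = 11.978 mm.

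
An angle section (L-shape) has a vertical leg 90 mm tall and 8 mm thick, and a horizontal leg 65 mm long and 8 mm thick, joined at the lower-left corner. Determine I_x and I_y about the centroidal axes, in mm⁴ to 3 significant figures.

I_x ≈ 9.58 × 10⁵ mm⁴, I_y ≈ 4.22 × 10⁵ mm⁴

Break the section into simple shapes (no overlaps), measuring from the bottom-left corner of the bounding box.
Vertical leg: 8 × 90, A = 720 mm², y = 45 mm, Ī = 486 000 mm⁴.
Horizontal leg (remainder): 57 × 8, A = 456 mm², y = 4 mm, Ī = 2 432 mm⁴.
Centroid: ȳ = ΣA·y / ΣA = 29.102 mm.
Transfer each piece to the centroidal x-axis using Ī + A·d² with d = y − 29.102:
  vertical leg: d = 15.898 mm → contributes +667 976 mm⁴
  horizontal leg (remainder): d = -25.102 mm → contributes +289 763 mm⁴
Total I = 957 740 mm⁴.
For the y-axis: x̄ = 16.602 mm.
Repeating about the centroidal y-axis gives I_y = 422 190 mm⁴.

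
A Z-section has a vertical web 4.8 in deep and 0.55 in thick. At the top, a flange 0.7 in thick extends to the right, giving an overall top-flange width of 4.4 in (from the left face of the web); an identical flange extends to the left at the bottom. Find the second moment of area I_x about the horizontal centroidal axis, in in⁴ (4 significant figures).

I_x ≈ 27.94 in⁴

Decompose the section into non-overlapping parts with the origin at the bottom-left of its bounding rectangle.
Web: 0.55 × 4.8, A = 2.64 in², y = 2.4 in, Ī = 5.0688 in⁴.
Top flange (beyond web): 3.85 × 0.7, A = 2.695 in², y = 4.45 in, Ī = 0.110046 in⁴.
Bottom flange (beyond web): 3.85 × 0.7, A = 2.695 in², y = 0.35 in, Ī = 0.110046 in⁴.
Centroid: ȳ = ΣA·y / ΣA = 2.4 in.
Transfer each piece to the horizontal centroidal axis using Ī + A·d² with d = y − 2.4:
  web: d = 0 in → contributes +5.0688 in⁴
  top flange (beyond web): d = 2.05 in → contributes +11.4358 in⁴
  bottom flange (beyond web): d = -2.05 in → contributes +11.4358 in⁴
Total I = 27.9404 in⁴.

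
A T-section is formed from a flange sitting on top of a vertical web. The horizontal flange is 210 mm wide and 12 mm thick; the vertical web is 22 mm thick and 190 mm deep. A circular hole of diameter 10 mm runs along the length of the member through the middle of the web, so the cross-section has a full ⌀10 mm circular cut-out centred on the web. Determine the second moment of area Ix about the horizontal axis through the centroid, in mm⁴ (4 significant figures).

Decompose the section into non-overlapping parts with the origin at the bottom-left of its bounding rectangle.
Flange: 210 × 12, A = 2 520 mm², y = 196 mm, Ī = 30 240 mm⁴.
Web: 22 × 190, A = 4 180 mm², y = 95 mm, Ī = 12 574 833 mm⁴.
Hole (subtracted): ⌀10, A = 78.5398 mm², y = 95 mm, Ī = 490.874 mm⁴.
Centroid: ȳ = ΣA·y / ΣA = 133.439 mm.
Transfer each piece to the horizontal axis through the centroid using Ī + A·d² with d = y − 133.439:
  flange: d = 62.5613 mm → contributes +9 893 324 mm⁴
  web: d = -38.4387 mm → contributes +18 750 908 mm⁴
  hole: d = -38.4387 mm → contributes −116 536 mm⁴
Total I = 28 527 697 mm⁴.

Ix ≈ 2.853 × 10⁷ mm⁴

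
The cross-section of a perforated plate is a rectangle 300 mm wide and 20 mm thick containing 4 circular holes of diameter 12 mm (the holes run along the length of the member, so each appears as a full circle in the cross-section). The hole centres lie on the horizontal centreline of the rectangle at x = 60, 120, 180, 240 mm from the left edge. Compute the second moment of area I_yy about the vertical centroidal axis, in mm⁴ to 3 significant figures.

I_yy ≈ 4.30 × 10⁷ mm⁴

Break the section into simple shapes (no overlaps), measuring from the bottom-left corner of the bounding box.
Plate: 300 × 20, A = 6 000 mm², x = 150 mm, Ī = 45 000 000 mm⁴.
Hole 1 (subtracted): ⌀12, A = 113.1 mm², x = 60 mm, Ī = 1017.9 mm⁴.
Hole 2 (subtracted): ⌀12, A = 113.1 mm², x = 120 mm, Ī = 1017.9 mm⁴.
Hole 3 (subtracted): ⌀12, A = 113.1 mm², x = 180 mm, Ī = 1017.9 mm⁴.
Hole 4 (subtracted): ⌀12, A = 113.1 mm², x = 240 mm, Ī = 1017.9 mm⁴.
By symmetry the centroid is at mid-width, x̄ = 150 mm.
Transfer each piece to the vertical centroidal axis using Ī + A·d² with d = x − 150:
  plate: d = 0 mm → contributes +45 000 000 mm⁴
  hole 1: d = -90 mm → contributes −917 106 mm⁴
  hole 2: d = -30 mm → contributes −102 805 mm⁴
  hole 3: d = 30 mm → contributes −102 805 mm⁴
  hole 4: d = 90 mm → contributes −917 106 mm⁴
Total I = 42 960 176 mm⁴.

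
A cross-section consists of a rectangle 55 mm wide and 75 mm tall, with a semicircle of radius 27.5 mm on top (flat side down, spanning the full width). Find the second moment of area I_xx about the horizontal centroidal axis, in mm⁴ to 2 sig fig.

I_xx ≈ 4.2 × 10⁶ mm⁴

Treat the section as a set of non-overlapping primitives; coordinates are from the bounding-box lower-left.
Rectangular body: 55 × 75, A = 4 125 mm², y = 37.5 mm, Ī = 1 933 594 mm⁴.
Semicircular cap: semicircle r = 27.5, A = 1 188 mm², y = 86.67 mm, Ī = 62 772 mm⁴.
Centroid: ȳ = ΣA·y / ΣA = 48.49 mm.
Transfer each piece to the horizontal centroidal axis using Ī + A·d² with d = y − 48.49:
  rectangular body: d = -10.99 mm → contributes +2 432 195 mm⁴
  semicircular cap: d = 38.18 mm → contributes +1 794 150 mm⁴
Total I = 4 226 345 mm⁴.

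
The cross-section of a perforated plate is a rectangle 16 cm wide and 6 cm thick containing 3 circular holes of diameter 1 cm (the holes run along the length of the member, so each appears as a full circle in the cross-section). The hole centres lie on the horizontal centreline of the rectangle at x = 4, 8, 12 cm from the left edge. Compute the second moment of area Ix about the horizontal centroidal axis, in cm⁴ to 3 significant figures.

Ix ≈ 288 cm⁴

Decompose the section into non-overlapping parts with the origin at the bottom-left of its bounding rectangle.
Plate: 16 × 6, A = 96 cm², y = 3 cm, Ī = 288 cm⁴.
Hole 1 (subtracted): ⌀1, A = 0.7854 cm², y = 3 cm, Ī = 0.049087 cm⁴.
Hole 2 (subtracted): ⌀1, A = 0.7854 cm², y = 3 cm, Ī = 0.049087 cm⁴.
Hole 3 (subtracted): ⌀1, A = 0.7854 cm², y = 3 cm, Ī = 0.049087 cm⁴.
By symmetry the centroid is at mid-height, ȳ = 3 cm.
All pieces are centred on the horizontal centroidal axis, so I = ΣĪ (holes subtracted) = 287.85 cm⁴.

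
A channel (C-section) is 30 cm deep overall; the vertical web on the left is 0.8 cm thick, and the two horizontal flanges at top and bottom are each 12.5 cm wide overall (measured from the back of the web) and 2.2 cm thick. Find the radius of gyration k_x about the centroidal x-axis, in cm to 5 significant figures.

Break the section into simple shapes (no overlaps), measuring from the bottom-left corner of the bounding box.
Web: 0.8 × 30, A = 24 cm², y = 15 cm, Ī = 1 800 cm⁴.
Top flange (beyond web): 11.7 × 2.2, A = 25.74 cm², y = 28.9 cm, Ī = 10.3818 cm⁴.
Bottom flange (beyond web): 11.7 × 2.2, A = 25.74 cm², y = 1.1 cm, Ī = 10.3818 cm⁴.
By symmetry the centroid is at mid-height, ȳ = 15 cm.
Transfer each piece to the centroidal x-axis using Ī + A·d² with d = y − 15:
  web: d = 0 cm → contributes +1 800 cm⁴
  top flange (beyond web): d = 13.9 cm → contributes +4983.607 cm⁴
  bottom flange (beyond web): d = -13.9 cm → contributes +4983.607 cm⁴
Total I = 11767.21 cm⁴.
Radius of gyration: k = √(I/A) = √(11767.21 / 75.48) = 12.48593 cm.

k_x ≈ 12.486 cm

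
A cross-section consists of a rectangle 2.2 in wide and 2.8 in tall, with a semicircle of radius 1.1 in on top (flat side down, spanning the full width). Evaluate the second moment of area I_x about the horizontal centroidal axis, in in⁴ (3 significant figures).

I_x ≈ 9.25 in⁴

Split into non-overlapping primitives; take the origin at the lower-left of the bounding box.
Rectangular body: 2.2 × 2.8, A = 6.16 in², y = 1.4 in, Ī = 4.0245 in⁴.
Semicircular cap: semicircle r = 1.1, A = 1.9007 in², y = 3.2669 in, Ī = 0.1607 in⁴.
Centroid: ȳ = ΣA·y / ΣA = 1.8402 in.
Transfer each piece to the horizontal centroidal axis using Ī + A·d² with d = y − 1.8402:
  rectangular body: d = -0.44019 in → contributes +5.2182 in⁴
  semicircular cap: d = 1.4267 in → contributes +4.0292 in⁴
Total I = 9.2474 in⁴.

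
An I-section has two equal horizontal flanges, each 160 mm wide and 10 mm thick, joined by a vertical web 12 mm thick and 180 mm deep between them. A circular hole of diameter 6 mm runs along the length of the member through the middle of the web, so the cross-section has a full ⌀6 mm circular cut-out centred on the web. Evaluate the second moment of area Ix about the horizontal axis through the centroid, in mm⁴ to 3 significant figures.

Ix ≈ 3.47 × 10⁷ mm⁴

Split into non-overlapping primitives; take the origin at the lower-left of the bounding box.
Bottom flange: 160 × 10, A = 1 600 mm², y = 5 mm, Ī = 13 333 mm⁴.
Web: 12 × 180, A = 2 160 mm², y = 100 mm, Ī = 5 832 000 mm⁴.
Top flange: 160 × 10, A = 1 600 mm², y = 195 mm, Ī = 13 333 mm⁴.
Hole (subtracted): ⌀6, A = 28.274 mm², y = 100 mm, Ī = 63.617 mm⁴.
By symmetry the centroid is at mid-height, ȳ = 100 mm.
Transfer each piece to the horizontal axis through the centroid using Ī + A·d² with d = y − 100:
  bottom flange: d = -95 mm → contributes +14 453 333 mm⁴
  web: d = 0 mm → contributes +5 832 000 mm⁴
  top flange: d = 95 mm → contributes +14 453 333 mm⁴
  hole: d = 0 mm → contributes −63.617 mm⁴
Total I = 34 738 603 mm⁴.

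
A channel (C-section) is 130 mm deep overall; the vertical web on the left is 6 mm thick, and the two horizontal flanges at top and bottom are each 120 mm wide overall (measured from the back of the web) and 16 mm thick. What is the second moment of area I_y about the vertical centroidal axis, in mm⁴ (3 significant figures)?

I_y ≈ 6.27 × 10⁶ mm⁴

Split into non-overlapping primitives; take the origin at the lower-left of the bounding box.
Web: 6 × 130, A = 780 mm², x = 3 mm, Ī = 2 340 mm⁴.
Top flange (beyond web): 114 × 16, A = 1 824 mm², x = 63 mm, Ī = 1 975 392 mm⁴.
Bottom flange (beyond web): 114 × 16, A = 1 824 mm², x = 63 mm, Ī = 1 975 392 mm⁴.
Centroid: x̄ = ΣA·x / ΣA = 52.431 mm.
Transfer each piece to the vertical centroidal axis using Ī + A·d² with d = x − 52.431:
  web: d = -49.431 mm → contributes +1 908 202 mm⁴
  top flange (beyond web): d = 10.569 mm → contributes +2 179 144 mm⁴
  bottom flange (beyond web): d = 10.569 mm → contributes +2 179 144 mm⁴
Total I = 6 266 490 mm⁴.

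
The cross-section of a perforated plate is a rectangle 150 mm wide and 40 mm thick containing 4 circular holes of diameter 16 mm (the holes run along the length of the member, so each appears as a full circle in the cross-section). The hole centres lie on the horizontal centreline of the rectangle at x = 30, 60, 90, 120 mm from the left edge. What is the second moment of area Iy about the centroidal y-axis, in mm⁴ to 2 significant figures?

Split into non-overlapping primitives; take the origin at the lower-left of the bounding box.
Plate: 150 × 40, A = 6 000 mm², x = 75 mm, Ī = 11 250 000 mm⁴.
Hole 1 (subtracted): ⌀16, A = 201.1 mm², x = 30 mm, Ī = 3 217 mm⁴.
Hole 2 (subtracted): ⌀16, A = 201.1 mm², x = 60 mm, Ī = 3 217 mm⁴.
Hole 3 (subtracted): ⌀16, A = 201.1 mm², x = 90 mm, Ī = 3 217 mm⁴.
Hole 4 (subtracted): ⌀16, A = 201.1 mm², x = 120 mm, Ī = 3 217 mm⁴.
By symmetry the centroid is at mid-width, x̄ = 75 mm.
Transfer each piece to the centroidal y-axis using Ī + A·d² with d = x − 75:
  plate: d = 0 mm → contributes +11 250 000 mm⁴
  hole 1: d = -45 mm → contributes −410 367 mm⁴
  hole 2: d = -15 mm → contributes −48 456 mm⁴
  hole 3: d = 15 mm → contributes −48 456 mm⁴
  hole 4: d = 45 mm → contributes −410 367 mm⁴
Total I = 10 332 353 mm⁴.

Iy ≈ 1.0 × 10⁷ mm⁴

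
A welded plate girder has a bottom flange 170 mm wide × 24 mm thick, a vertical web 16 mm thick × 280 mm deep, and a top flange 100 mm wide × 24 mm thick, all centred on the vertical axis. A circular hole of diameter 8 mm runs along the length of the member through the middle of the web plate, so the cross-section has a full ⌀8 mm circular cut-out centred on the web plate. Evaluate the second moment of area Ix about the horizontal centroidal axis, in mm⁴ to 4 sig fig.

Treat the section as a set of non-overlapping primitives; coordinates are from the bounding-box lower-left.
Bottom plate: 170 × 24, A = 4 080 mm², y = 12 mm, Ī = 195 840 mm⁴.
Web plate: 16 × 280, A = 4 480 mm², y = 164 mm, Ī = 29 269 333 mm⁴.
Top plate: 100 × 24, A = 2 400 mm², y = 316 mm, Ī = 115 200 mm⁴.
Hole (subtracted): ⌀8, A = 50.2655 mm², y = 164 mm, Ī = 201.062 mm⁴.
Centroid: ȳ = ΣA·y / ΣA = 140.593 mm.
Transfer each piece to the horizontal centroidal axis using Ī + A·d² with d = y − 140.593:
  bottom plate: d = -128.593 mm → contributes +67 663 771 mm⁴
  web plate: d = 23.4066 mm → contributes +31 723 790 mm⁴
  top plate: d = 175.407 mm → contributes +73 957 157 mm⁴
  hole: d = 23.4066 mm → contributes −27 740 mm⁴
Total I = 173 316 978 mm⁴.

Ix ≈ 1.733 × 10⁸ mm⁴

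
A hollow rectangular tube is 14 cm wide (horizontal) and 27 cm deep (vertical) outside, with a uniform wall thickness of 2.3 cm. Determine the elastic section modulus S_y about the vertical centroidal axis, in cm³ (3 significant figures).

Treat the section as a set of non-overlapping primitives; coordinates are from the bounding-box lower-left.
Outer rectangle: 14 × 27, A = 378 cm², x = 7 cm, Ī = 6 174 cm⁴.
Inner void (subtracted): 9.4 × 22.4, A = 210.56 cm², x = 7 cm, Ī = 1550.4 cm⁴.
By symmetry the centroid is at mid-width, x̄ = 7 cm.
All pieces are centred on the vertical centroidal axis, so I = ΣĪ (holes subtracted) = 4623.6 cm⁴.
Extreme fibre distance c = 7 cm; S = I/c = 660.51 cm³.

S_y ≈ 661 cm³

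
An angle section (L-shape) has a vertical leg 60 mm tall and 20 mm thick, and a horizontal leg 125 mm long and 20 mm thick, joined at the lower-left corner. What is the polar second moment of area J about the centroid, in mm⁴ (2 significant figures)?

J ≈ 5.7 × 10⁶ mm⁴

Split into non-overlapping primitives; take the origin at the lower-left of the bounding box.
Vertical leg: 20 × 60, A = 1 200 mm², y = 30 mm, Ī = 360 000 mm⁴.
Horizontal leg (remainder): 105 × 20, A = 2 100 mm², y = 10 mm, Ī = 70 000 mm⁴.
Centroid: ȳ = ΣA·y / ΣA = 17.27 mm.
Transfer each piece to the centroidal x-axis using Ī + A·d² with d = y − 17.27:
  vertical leg: d = 12.73 mm → contributes +554 380 mm⁴
  horizontal leg (remainder): d = -7.273 mm → contributes +181 074 mm⁴
Total I = 735 455 mm⁴.
For the y-axis: x̄ = 49.77 mm.
Repeating about the centroidal y-axis gives I_y = 4 952 330 mm⁴.
Polar second moment: J = I_x + I_y = 5 687 784 mm⁴.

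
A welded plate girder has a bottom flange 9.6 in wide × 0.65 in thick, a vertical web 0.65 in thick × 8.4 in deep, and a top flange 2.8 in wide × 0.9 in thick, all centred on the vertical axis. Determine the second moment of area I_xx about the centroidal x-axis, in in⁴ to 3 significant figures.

Decompose the section into non-overlapping parts with the origin at the bottom-left of its bounding rectangle.
Bottom plate: 9.6 × 0.65, A = 6.24 in², y = 0.325 in, Ī = 0.2197 in⁴.
Web plate: 0.65 × 8.4, A = 5.46 in², y = 4.85 in, Ī = 32.105 in⁴.
Top plate: 2.8 × 0.9, A = 2.52 in², y = 9.5 in, Ī = 0.1701 in⁴.
Centroid: ȳ = ΣA·y / ΣA = 3.6884 in.
Transfer each piece to the centroidal x-axis using Ī + A·d² with d = y − 3.6884:
  bottom plate: d = -3.3634 in → contributes +70.809 in⁴
  web plate: d = 1.1616 in → contributes +39.472 in⁴
  top plate: d = 5.8116 in → contributes +85.282 in⁴
Total I = 195.56 in⁴.

I_xx ≈ 196 in⁴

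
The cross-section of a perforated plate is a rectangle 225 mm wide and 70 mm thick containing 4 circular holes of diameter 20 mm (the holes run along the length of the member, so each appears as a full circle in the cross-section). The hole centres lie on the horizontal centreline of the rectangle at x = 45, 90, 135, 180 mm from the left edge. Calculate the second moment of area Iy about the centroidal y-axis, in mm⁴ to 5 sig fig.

Decompose the section into non-overlapping parts with the origin at the bottom-left of its bounding rectangle.
Plate: 225 × 70, A = 15 750 mm², x = 112.5 mm, Ī = 66 445 313 mm⁴.
Hole 1 (subtracted): ⌀20, A = 314.1593 mm², x = 45 mm, Ī = 7853.982 mm⁴.
Hole 2 (subtracted): ⌀20, A = 314.1593 mm², x = 90 mm, Ī = 7853.982 mm⁴.
Hole 3 (subtracted): ⌀20, A = 314.1593 mm², x = 135 mm, Ī = 7853.982 mm⁴.
Hole 4 (subtracted): ⌀20, A = 314.1593 mm², x = 180 mm, Ī = 7853.982 mm⁴.
By symmetry the centroid is at mid-width, x̄ = 112.5 mm.
Transfer each piece to the centroidal y-axis using Ī + A·d² with d = x − 112.5:
  plate: d = 0 mm → contributes +66 445 313 mm⁴
  hole 1: d = -67.5 mm → contributes −1 439 242 mm⁴
  hole 2: d = -22.5 mm → contributes −166897.1 mm⁴
  hole 3: d = 22.5 mm → contributes −166897.1 mm⁴
  hole 4: d = 67.5 mm → contributes −1 439 242 mm⁴
Total I = 63 233 034 mm⁴.

Iy ≈ 6.3233 × 10⁷ mm⁴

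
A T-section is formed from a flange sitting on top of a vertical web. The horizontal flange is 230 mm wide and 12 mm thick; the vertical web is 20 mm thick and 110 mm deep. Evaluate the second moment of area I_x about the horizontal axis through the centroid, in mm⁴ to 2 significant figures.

Break the section into simple shapes (no overlaps), measuring from the bottom-left corner of the bounding box.
Flange: 230 × 12, A = 2 760 mm², y = 116 mm, Ī = 33 120 mm⁴.
Web: 20 × 110, A = 2 200 mm², y = 55 mm, Ī = 2 218 333 mm⁴.
Centroid: ȳ = ΣA·y / ΣA = 88.94 mm.
Transfer each piece to the horizontal axis through the centroid using Ī + A·d² with d = y − 88.94:
  flange: d = 27.06 mm → contributes +2 053 582 mm⁴
  web: d = -33.94 mm → contributes +4 753 095 mm⁴
Total I = 6 806 678 mm⁴.

I_x ≈ 6.8 × 10⁶ mm⁴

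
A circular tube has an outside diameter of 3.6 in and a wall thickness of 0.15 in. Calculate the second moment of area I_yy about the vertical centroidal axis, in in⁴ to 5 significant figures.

Decompose the section into non-overlapping parts with the origin at the bottom-left of its bounding rectangle.
Outer circle: ⌀3.6, A = 10.17876 in², x = 1.8 in, Ī = 8.244796 in⁴.
Bore (subtracted): ⌀3.3, A = 8.552986 in², x = 1.8 in, Ī = 5.821376 in⁴.
By symmetry the centroid is at mid-width, x̄ = 1.8 in.
All pieces are centred on the vertical centroidal axis, so I = ΣĪ (holes subtracted) = 2.42342 in⁴.

I_yy ≈ 2.4234 in⁴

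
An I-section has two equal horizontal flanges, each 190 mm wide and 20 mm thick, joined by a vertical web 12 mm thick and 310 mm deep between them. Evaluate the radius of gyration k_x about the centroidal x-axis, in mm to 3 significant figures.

Treat the section as a set of non-overlapping primitives; coordinates are from the bounding-box lower-left.
Bottom flange: 190 × 20, A = 3 800 mm², y = 10 mm, Ī = 126 667 mm⁴.
Web: 12 × 310, A = 3 720 mm², y = 175 mm, Ī = 29 791 000 mm⁴.
Top flange: 190 × 20, A = 3 800 mm², y = 340 mm, Ī = 126 667 mm⁴.
By symmetry the centroid is at mid-height, ȳ = 175 mm.
Transfer each piece to the centroidal x-axis using Ī + A·d² with d = y − 175:
  bottom flange: d = -165 mm → contributes +103 581 667 mm⁴
  web: d = 0 mm → contributes +29 791 000 mm⁴
  top flange: d = 165 mm → contributes +103 581 667 mm⁴
Total I = 236 954 333 mm⁴.
Radius of gyration: k = √(I/A) = √(236 954 333 / 11 320) = 144.68 mm.

k_x ≈ 145 mm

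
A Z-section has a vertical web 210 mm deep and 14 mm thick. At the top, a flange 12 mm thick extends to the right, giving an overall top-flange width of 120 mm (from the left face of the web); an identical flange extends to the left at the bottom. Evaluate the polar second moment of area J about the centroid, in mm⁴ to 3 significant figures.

Break the section into simple shapes (no overlaps), measuring from the bottom-left corner of the bounding box.
Web: 14 × 210, A = 2 940 mm², y = 105 mm, Ī = 10 804 500 mm⁴.
Top flange (beyond web): 106 × 12, A = 1 272 mm², y = 204 mm, Ī = 15 264 mm⁴.
Bottom flange (beyond web): 106 × 12, A = 1 272 mm², y = 6 mm, Ī = 15 264 mm⁴.
Centroid: ȳ = ΣA·y / ΣA = 105 mm.
Transfer each piece to the centroidal x-axis using Ī + A·d² with d = y − 105:
  web: d = 0 mm → contributes +10 804 500 mm⁴
  top flange (beyond web): d = 99 mm → contributes +12 482 136 mm⁴
  bottom flange (beyond web): d = -99 mm → contributes +12 482 136 mm⁴
Total I = 35 768 772 mm⁴.
For the y-axis: x̄ = 113 mm.
Repeating about the centroidal y-axis gives I_y = 11 588 452 mm⁴.
Polar second moment: J = I_x + I_y = 47 357 224 mm⁴.

J ≈ 4.74 × 10⁷ mm⁴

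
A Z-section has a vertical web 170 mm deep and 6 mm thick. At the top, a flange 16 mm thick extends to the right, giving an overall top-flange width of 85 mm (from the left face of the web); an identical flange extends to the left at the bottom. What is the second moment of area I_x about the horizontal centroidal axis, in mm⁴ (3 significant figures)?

Break the section into simple shapes (no overlaps), measuring from the bottom-left corner of the bounding box.
Web: 6 × 170, A = 1 020 mm², y = 85 mm, Ī = 2 456 500 mm⁴.
Top flange (beyond web): 79 × 16, A = 1 264 mm², y = 162 mm, Ī = 26 965 mm⁴.
Bottom flange (beyond web): 79 × 16, A = 1 264 mm², y = 8 mm, Ī = 26 965 mm⁴.
Centroid: ȳ = ΣA·y / ΣA = 85 mm.
Transfer each piece to the horizontal centroidal axis using Ī + A·d² with d = y − 85:
  web: d = 0 mm → contributes +2 456 500 mm⁴
  top flange (beyond web): d = 77 mm → contributes +7 521 221 mm⁴
  bottom flange (beyond web): d = -77 mm → contributes +7 521 221 mm⁴
Total I = 17 498 943 mm⁴.

I_x ≈ 1.75 × 10⁷ mm⁴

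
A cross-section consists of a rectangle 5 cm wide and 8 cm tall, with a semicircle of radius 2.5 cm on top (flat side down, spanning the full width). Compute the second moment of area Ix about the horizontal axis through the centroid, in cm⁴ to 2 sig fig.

Ix ≈ 420 cm⁴

Decompose the section into non-overlapping parts with the origin at the bottom-left of its bounding rectangle.
Rectangular body: 5 × 8, A = 40 cm², y = 4 cm, Ī = 213.3 cm⁴.
Semicircular cap: semicircle r = 2.5, A = 9.817 cm², y = 9.061 cm, Ī = 4.287 cm⁴.
Centroid: ȳ = ΣA·y / ΣA = 4.997 cm.
Transfer each piece to the horizontal axis through the centroid using Ī + A·d² with d = y − 4.997:
  rectangular body: d = -0.9974 cm → contributes +253.1 cm⁴
  semicircular cap: d = 4.064 cm → contributes +166.4 cm⁴
Total I = 419.5 cm⁴.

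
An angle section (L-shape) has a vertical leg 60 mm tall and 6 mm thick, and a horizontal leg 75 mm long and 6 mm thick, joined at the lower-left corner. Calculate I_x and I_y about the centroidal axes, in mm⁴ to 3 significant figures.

Treat the section as a set of non-overlapping primitives; coordinates are from the bounding-box lower-left.
Vertical leg: 6 × 60, A = 360 mm², y = 30 mm, Ī = 108 000 mm⁴.
Horizontal leg (remainder): 69 × 6, A = 414 mm², y = 3 mm, Ī = 1 242 mm⁴.
Centroid: ȳ = ΣA·y / ΣA = 15.558 mm.
Transfer each piece to the centroidal x-axis using Ī + A·d² with d = y − 15.558:
  vertical leg: d = 14.442 mm → contributes +183 084 mm⁴
  horizontal leg (remainder): d = -12.558 mm → contributes +66 533 mm⁴
Total I = 249 617 mm⁴.
For the y-axis: x̄ = 23.058 mm.
Repeating about the centroidal y-axis gives I_y = 436 119 mm⁴.

I_x ≈ 2.50 × 10⁵ mm⁴, I_y ≈ 4.36 × 10⁵ mm⁴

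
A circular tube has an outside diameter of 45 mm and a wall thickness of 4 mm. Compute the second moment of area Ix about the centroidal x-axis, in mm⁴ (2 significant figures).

Decompose the section into non-overlapping parts with the origin at the bottom-left of its bounding rectangle.
Outer circle: ⌀45, A = 1 590 mm², y = 22.5 mm, Ī = 201 289 mm⁴.
Bore (subtracted): ⌀37, A = 1 075 mm², y = 22.5 mm, Ī = 91 998 mm⁴.
By symmetry the centroid is at mid-height, ȳ = 22.5 mm.
All pieces are centred on the centroidal x-axis, so I = ΣĪ (holes subtracted) = 109 291 mm⁴.

Ix ≈ 1.1 × 10⁵ mm⁴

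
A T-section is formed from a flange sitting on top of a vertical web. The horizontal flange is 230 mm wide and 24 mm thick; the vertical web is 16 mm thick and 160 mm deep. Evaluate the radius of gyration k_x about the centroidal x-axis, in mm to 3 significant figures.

k_x ≈ 50.4 mm

Treat the section as a set of non-overlapping primitives; coordinates are from the bounding-box lower-left.
Flange: 230 × 24, A = 5 520 mm², y = 172 mm, Ī = 264 960 mm⁴.
Web: 16 × 160, A = 2 560 mm², y = 80 mm, Ī = 5 461 333 mm⁴.
Centroid: ȳ = ΣA·y / ΣA = 142.85 mm.
Transfer each piece to the centroidal x-axis using Ī + A·d² with d = y − 142.85:
  flange: d = 29.149 mm → contributes +4 954 950 mm⁴
  web: d = -62.851 mm → contributes +15 574 125 mm⁴
Total I = 20 529 075 mm⁴.
Radius of gyration: k = √(I/A) = √(20 529 075 / 8 080) = 50.406 mm.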